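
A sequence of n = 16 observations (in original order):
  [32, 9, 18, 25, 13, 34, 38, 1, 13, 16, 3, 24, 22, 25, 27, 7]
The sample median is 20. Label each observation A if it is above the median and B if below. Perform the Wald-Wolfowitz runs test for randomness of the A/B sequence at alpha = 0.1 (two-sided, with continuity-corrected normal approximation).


Step 1: Compute median = 20; label A = above, B = below.
Labels in order: ABBABAABBBBAAAAB  (n_A = 8, n_B = 8)
Step 2: Count runs R = 8.
Step 3: Under H0 (random ordering), E[R] = 2*n_A*n_B/(n_A+n_B) + 1 = 2*8*8/16 + 1 = 9.0000.
        Var[R] = 2*n_A*n_B*(2*n_A*n_B - n_A - n_B) / ((n_A+n_B)^2 * (n_A+n_B-1)) = 14336/3840 = 3.7333.
        SD[R] = 1.9322.
Step 4: Continuity-corrected z = (R + 0.5 - E[R]) / SD[R] = (8 + 0.5 - 9.0000) / 1.9322 = -0.2588.
Step 5: Two-sided p-value via normal approximation = 2*(1 - Phi(|z|)) = 0.795809.
Step 6: alpha = 0.1. fail to reject H0.

R = 8, z = -0.2588, p = 0.795809, fail to reject H0.


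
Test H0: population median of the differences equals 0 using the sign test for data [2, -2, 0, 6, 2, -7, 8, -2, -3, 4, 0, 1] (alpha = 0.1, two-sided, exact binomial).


Step 1: Discard zero differences. Original n = 12; n_eff = number of nonzero differences = 10.
Nonzero differences (with sign): +2, -2, +6, +2, -7, +8, -2, -3, +4, +1
Step 2: Count signs: positive = 6, negative = 4.
Step 3: Under H0: P(positive) = 0.5, so the number of positives S ~ Bin(10, 0.5).
Step 4: Two-sided exact p-value = sum of Bin(10,0.5) probabilities at or below the observed probability = 0.753906.
Step 5: alpha = 0.1. fail to reject H0.

n_eff = 10, pos = 6, neg = 4, p = 0.753906, fail to reject H0.


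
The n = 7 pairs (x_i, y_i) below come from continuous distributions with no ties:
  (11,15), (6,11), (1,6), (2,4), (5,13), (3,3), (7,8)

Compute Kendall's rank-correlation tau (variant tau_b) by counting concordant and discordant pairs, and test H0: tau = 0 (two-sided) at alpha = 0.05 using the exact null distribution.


Step 1: Enumerate the 21 unordered pairs (i,j) with i<j and classify each by sign(x_j-x_i) * sign(y_j-y_i).
  (1,2):dx=-5,dy=-4->C; (1,3):dx=-10,dy=-9->C; (1,4):dx=-9,dy=-11->C; (1,5):dx=-6,dy=-2->C
  (1,6):dx=-8,dy=-12->C; (1,7):dx=-4,dy=-7->C; (2,3):dx=-5,dy=-5->C; (2,4):dx=-4,dy=-7->C
  (2,5):dx=-1,dy=+2->D; (2,6):dx=-3,dy=-8->C; (2,7):dx=+1,dy=-3->D; (3,4):dx=+1,dy=-2->D
  (3,5):dx=+4,dy=+7->C; (3,6):dx=+2,dy=-3->D; (3,7):dx=+6,dy=+2->C; (4,5):dx=+3,dy=+9->C
  (4,6):dx=+1,dy=-1->D; (4,7):dx=+5,dy=+4->C; (5,6):dx=-2,dy=-10->C; (5,7):dx=+2,dy=-5->D
  (6,7):dx=+4,dy=+5->C
Step 2: C = 15, D = 6, total pairs = 21.
Step 3: tau = (C - D)/(n(n-1)/2) = (15 - 6)/21 = 0.428571.
Step 4: Exact two-sided p-value (enumerate n! = 5040 permutations of y under H0): p = 0.238889.
Step 5: alpha = 0.05. fail to reject H0.

tau_b = 0.4286 (C=15, D=6), p = 0.238889, fail to reject H0.


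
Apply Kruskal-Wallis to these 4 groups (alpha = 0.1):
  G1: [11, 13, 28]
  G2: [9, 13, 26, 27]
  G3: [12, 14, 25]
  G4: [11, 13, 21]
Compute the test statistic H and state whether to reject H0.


Step 1: Combine all N = 13 observations and assign midranks.
sorted (value, group, rank): (9,G2,1), (11,G1,2.5), (11,G4,2.5), (12,G3,4), (13,G1,6), (13,G2,6), (13,G4,6), (14,G3,8), (21,G4,9), (25,G3,10), (26,G2,11), (27,G2,12), (28,G1,13)
Step 2: Sum ranks within each group.
R_1 = 21.5 (n_1 = 3)
R_2 = 30 (n_2 = 4)
R_3 = 22 (n_3 = 3)
R_4 = 17.5 (n_4 = 3)
Step 3: H = 12/(N(N+1)) * sum(R_i^2/n_i) - 3(N+1)
     = 12/(13*14) * (21.5^2/3 + 30^2/4 + 22^2/3 + 17.5^2/3) - 3*14
     = 0.065934 * 642.5 - 42
     = 0.362637.
Step 4: Ties present; correction factor C = 1 - 30/(13^3 - 13) = 0.986264. Corrected H = 0.362637 / 0.986264 = 0.367688.
Step 5: Under H0, H ~ chi^2(3); p-value = 0.946833.
Step 6: alpha = 0.1. fail to reject H0.

H = 0.3677, df = 3, p = 0.946833, fail to reject H0.


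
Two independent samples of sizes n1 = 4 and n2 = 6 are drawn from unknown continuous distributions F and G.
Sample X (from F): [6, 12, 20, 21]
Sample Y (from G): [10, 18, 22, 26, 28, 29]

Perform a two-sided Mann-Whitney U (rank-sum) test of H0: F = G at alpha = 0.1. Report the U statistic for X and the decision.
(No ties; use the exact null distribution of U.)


Step 1: Combine and sort all 10 observations; assign midranks.
sorted (value, group): (6,X), (10,Y), (12,X), (18,Y), (20,X), (21,X), (22,Y), (26,Y), (28,Y), (29,Y)
ranks: 6->1, 10->2, 12->3, 18->4, 20->5, 21->6, 22->7, 26->8, 28->9, 29->10
Step 2: Rank sum for X: R1 = 1 + 3 + 5 + 6 = 15.
Step 3: U_X = R1 - n1(n1+1)/2 = 15 - 4*5/2 = 15 - 10 = 5.
       U_Y = n1*n2 - U_X = 24 - 5 = 19.
Step 4: No ties, so the exact null distribution of U (based on enumerating the C(10,4) = 210 equally likely rank assignments) gives the two-sided p-value.
Step 5: p-value = 0.171429; compare to alpha = 0.1. fail to reject H0.

U_X = 5, p = 0.171429, fail to reject H0 at alpha = 0.1.


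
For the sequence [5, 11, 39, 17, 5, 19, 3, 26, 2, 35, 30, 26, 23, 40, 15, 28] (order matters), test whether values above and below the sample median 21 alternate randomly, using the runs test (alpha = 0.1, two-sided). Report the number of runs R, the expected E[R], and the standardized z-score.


Step 1: Compute median = 21; label A = above, B = below.
Labels in order: BBABBBBABAAAAABA  (n_A = 8, n_B = 8)
Step 2: Count runs R = 8.
Step 3: Under H0 (random ordering), E[R] = 2*n_A*n_B/(n_A+n_B) + 1 = 2*8*8/16 + 1 = 9.0000.
        Var[R] = 2*n_A*n_B*(2*n_A*n_B - n_A - n_B) / ((n_A+n_B)^2 * (n_A+n_B-1)) = 14336/3840 = 3.7333.
        SD[R] = 1.9322.
Step 4: Continuity-corrected z = (R + 0.5 - E[R]) / SD[R] = (8 + 0.5 - 9.0000) / 1.9322 = -0.2588.
Step 5: Two-sided p-value via normal approximation = 2*(1 - Phi(|z|)) = 0.795809.
Step 6: alpha = 0.1. fail to reject H0.

R = 8, z = -0.2588, p = 0.795809, fail to reject H0.


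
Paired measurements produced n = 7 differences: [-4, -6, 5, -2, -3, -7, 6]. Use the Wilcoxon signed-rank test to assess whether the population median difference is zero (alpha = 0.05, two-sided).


Step 1: Drop any zero differences (none here) and take |d_i|.
|d| = [4, 6, 5, 2, 3, 7, 6]
Step 2: Midrank |d_i| (ties get averaged ranks).
ranks: |4|->3, |6|->5.5, |5|->4, |2|->1, |3|->2, |7|->7, |6|->5.5
Step 3: Attach original signs; sum ranks with positive sign and with negative sign.
W+ = 4 + 5.5 = 9.5
W- = 3 + 5.5 + 1 + 2 + 7 = 18.5
(Check: W+ + W- = 28 should equal n(n+1)/2 = 28.)
Step 4: Test statistic W = min(W+, W-) = 9.5.
Step 5: Ties in |d|, so use the tie-corrected normal approximation.
        E[W] = n(n+1)/4 = 7*8/4 = 14.
        Tie groups: |d|=6 (t=2); sum(t^3 - t) = 6.
        Var[W] = n(n+1)(2n+1)/24 - sum(t^3-t)/48 = 840/24 - 6/48 = 34.875.
        z = (W - E[W]) / sqrt(Var[W]) = (9.5 - 14) / 5.9055 = -0.7620.
        Two-sided p = 2*Phi(z) = 0.446060.
Step 6: alpha = 0.05. fail to reject H0.

W+ = 9.5, W- = 18.5, W = min = 9.5, p = 0.446060, fail to reject H0.


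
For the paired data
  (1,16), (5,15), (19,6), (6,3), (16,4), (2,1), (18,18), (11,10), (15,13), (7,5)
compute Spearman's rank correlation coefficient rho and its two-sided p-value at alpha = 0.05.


Step 1: Rank x and y separately (midranks; no ties here).
rank(x): 1->1, 5->3, 19->10, 6->4, 16->8, 2->2, 18->9, 11->6, 15->7, 7->5
rank(y): 16->9, 15->8, 6->5, 3->2, 4->3, 1->1, 18->10, 10->6, 13->7, 5->4
Step 2: d_i = R_x(i) - R_y(i); compute d_i^2.
  (1-9)^2=64, (3-8)^2=25, (10-5)^2=25, (4-2)^2=4, (8-3)^2=25, (2-1)^2=1, (9-10)^2=1, (6-6)^2=0, (7-7)^2=0, (5-4)^2=1
sum(d^2) = 146.
Step 3: rho = 1 - 6*146 / (10*(10^2 - 1)) = 1 - 876/990 = 0.115152.
Step 4: Under H0, t = rho * sqrt((n-2)/(1-rho^2)) = 0.3279 ~ t(8).
Step 5: Two-sided p-value from the t-distribution with 8 df = 0.751420.
Step 6: alpha = 0.05. fail to reject H0.

rho = 0.1152, p = 0.751420, fail to reject H0 at alpha = 0.05.


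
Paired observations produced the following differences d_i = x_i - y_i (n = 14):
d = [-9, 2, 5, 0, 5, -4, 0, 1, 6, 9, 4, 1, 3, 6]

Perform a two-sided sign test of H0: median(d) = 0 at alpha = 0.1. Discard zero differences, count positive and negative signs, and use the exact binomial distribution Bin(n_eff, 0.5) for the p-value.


Step 1: Discard zero differences. Original n = 14; n_eff = number of nonzero differences = 12.
Nonzero differences (with sign): -9, +2, +5, +5, -4, +1, +6, +9, +4, +1, +3, +6
Step 2: Count signs: positive = 10, negative = 2.
Step 3: Under H0: P(positive) = 0.5, so the number of positives S ~ Bin(12, 0.5).
Step 4: Two-sided exact p-value = sum of Bin(12,0.5) probabilities at or below the observed probability = 0.038574.
Step 5: alpha = 0.1. reject H0.

n_eff = 12, pos = 10, neg = 2, p = 0.038574, reject H0.


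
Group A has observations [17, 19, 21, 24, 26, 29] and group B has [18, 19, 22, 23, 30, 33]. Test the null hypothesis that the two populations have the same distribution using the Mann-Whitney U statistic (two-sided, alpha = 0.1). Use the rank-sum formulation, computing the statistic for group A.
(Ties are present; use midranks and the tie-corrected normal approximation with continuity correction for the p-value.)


Step 1: Combine and sort all 12 observations; assign midranks.
sorted (value, group): (17,X), (18,Y), (19,X), (19,Y), (21,X), (22,Y), (23,Y), (24,X), (26,X), (29,X), (30,Y), (33,Y)
ranks: 17->1, 18->2, 19->3.5, 19->3.5, 21->5, 22->6, 23->7, 24->8, 26->9, 29->10, 30->11, 33->12
Step 2: Rank sum for X: R1 = 1 + 3.5 + 5 + 8 + 9 + 10 = 36.5.
Step 3: U_X = R1 - n1(n1+1)/2 = 36.5 - 6*7/2 = 36.5 - 21 = 15.5.
       U_Y = n1*n2 - U_X = 36 - 15.5 = 20.5.
Step 4: Ties are present, so use the tie-corrected normal approximation (with continuity correction) for the p-value.
Step 5: p-value = 0.748349; compare to alpha = 0.1. fail to reject H0.

U_X = 15.5, p = 0.748349, fail to reject H0 at alpha = 0.1.


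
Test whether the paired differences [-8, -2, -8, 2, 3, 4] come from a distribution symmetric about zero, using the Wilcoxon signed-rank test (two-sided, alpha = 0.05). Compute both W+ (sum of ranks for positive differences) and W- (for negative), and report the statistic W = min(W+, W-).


Step 1: Drop any zero differences (none here) and take |d_i|.
|d| = [8, 2, 8, 2, 3, 4]
Step 2: Midrank |d_i| (ties get averaged ranks).
ranks: |8|->5.5, |2|->1.5, |8|->5.5, |2|->1.5, |3|->3, |4|->4
Step 3: Attach original signs; sum ranks with positive sign and with negative sign.
W+ = 1.5 + 3 + 4 = 8.5
W- = 5.5 + 1.5 + 5.5 = 12.5
(Check: W+ + W- = 21 should equal n(n+1)/2 = 21.)
Step 4: Test statistic W = min(W+, W-) = 8.5.
Step 5: Ties in |d|, so use the tie-corrected normal approximation.
        E[W] = n(n+1)/4 = 6*7/4 = 10.5.
        Tie groups: |d|=2 (t=2), |d|=8 (t=2); sum(t^3 - t) = 12.
        Var[W] = n(n+1)(2n+1)/24 - sum(t^3-t)/48 = 546/24 - 12/48 = 22.5.
        z = (W - E[W]) / sqrt(Var[W]) = (8.5 - 10.5) / 4.7434 = -0.4216.
        Two-sided p = 2*Phi(z) = 0.673290.
Step 6: alpha = 0.05. fail to reject H0.

W+ = 8.5, W- = 12.5, W = min = 8.5, p = 0.673290, fail to reject H0.


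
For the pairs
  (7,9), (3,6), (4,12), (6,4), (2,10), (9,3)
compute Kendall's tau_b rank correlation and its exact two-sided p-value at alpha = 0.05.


Step 1: Enumerate the 15 unordered pairs (i,j) with i<j and classify each by sign(x_j-x_i) * sign(y_j-y_i).
  (1,2):dx=-4,dy=-3->C; (1,3):dx=-3,dy=+3->D; (1,4):dx=-1,dy=-5->C; (1,5):dx=-5,dy=+1->D
  (1,6):dx=+2,dy=-6->D; (2,3):dx=+1,dy=+6->C; (2,4):dx=+3,dy=-2->D; (2,5):dx=-1,dy=+4->D
  (2,6):dx=+6,dy=-3->D; (3,4):dx=+2,dy=-8->D; (3,5):dx=-2,dy=-2->C; (3,6):dx=+5,dy=-9->D
  (4,5):dx=-4,dy=+6->D; (4,6):dx=+3,dy=-1->D; (5,6):dx=+7,dy=-7->D
Step 2: C = 4, D = 11, total pairs = 15.
Step 3: tau = (C - D)/(n(n-1)/2) = (4 - 11)/15 = -0.466667.
Step 4: Exact two-sided p-value (enumerate n! = 720 permutations of y under H0): p = 0.272222.
Step 5: alpha = 0.05. fail to reject H0.

tau_b = -0.4667 (C=4, D=11), p = 0.272222, fail to reject H0.


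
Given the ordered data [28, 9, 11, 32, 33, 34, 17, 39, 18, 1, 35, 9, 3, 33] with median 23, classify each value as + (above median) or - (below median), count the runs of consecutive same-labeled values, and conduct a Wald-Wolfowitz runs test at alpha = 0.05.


Step 1: Compute median = 23; label A = above, B = below.
Labels in order: ABBAAABABBABBA  (n_A = 7, n_B = 7)
Step 2: Count runs R = 9.
Step 3: Under H0 (random ordering), E[R] = 2*n_A*n_B/(n_A+n_B) + 1 = 2*7*7/14 + 1 = 8.0000.
        Var[R] = 2*n_A*n_B*(2*n_A*n_B - n_A - n_B) / ((n_A+n_B)^2 * (n_A+n_B-1)) = 8232/2548 = 3.2308.
        SD[R] = 1.7974.
Step 4: Continuity-corrected z = (R - 0.5 - E[R]) / SD[R] = (9 - 0.5 - 8.0000) / 1.7974 = 0.2782.
Step 5: Two-sided p-value via normal approximation = 2*(1 - Phi(|z|)) = 0.780879.
Step 6: alpha = 0.05. fail to reject H0.

R = 9, z = 0.2782, p = 0.780879, fail to reject H0.


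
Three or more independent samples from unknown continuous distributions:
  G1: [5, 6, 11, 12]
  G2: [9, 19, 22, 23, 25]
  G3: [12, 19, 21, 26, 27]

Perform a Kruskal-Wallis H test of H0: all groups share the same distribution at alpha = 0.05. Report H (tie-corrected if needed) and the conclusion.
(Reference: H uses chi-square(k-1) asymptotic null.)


Step 1: Combine all N = 14 observations and assign midranks.
sorted (value, group, rank): (5,G1,1), (6,G1,2), (9,G2,3), (11,G1,4), (12,G1,5.5), (12,G3,5.5), (19,G2,7.5), (19,G3,7.5), (21,G3,9), (22,G2,10), (23,G2,11), (25,G2,12), (26,G3,13), (27,G3,14)
Step 2: Sum ranks within each group.
R_1 = 12.5 (n_1 = 4)
R_2 = 43.5 (n_2 = 5)
R_3 = 49 (n_3 = 5)
Step 3: H = 12/(N(N+1)) * sum(R_i^2/n_i) - 3(N+1)
     = 12/(14*15) * (12.5^2/4 + 43.5^2/5 + 49^2/5) - 3*15
     = 0.057143 * 897.712 - 45
     = 6.297857.
Step 4: Ties present; correction factor C = 1 - 12/(14^3 - 14) = 0.995604. Corrected H = 6.297857 / 0.995604 = 6.325662.
Step 5: Under H0, H ~ chi^2(2); p-value = 0.042306.
Step 6: alpha = 0.05. reject H0.

H = 6.3257, df = 2, p = 0.042306, reject H0.


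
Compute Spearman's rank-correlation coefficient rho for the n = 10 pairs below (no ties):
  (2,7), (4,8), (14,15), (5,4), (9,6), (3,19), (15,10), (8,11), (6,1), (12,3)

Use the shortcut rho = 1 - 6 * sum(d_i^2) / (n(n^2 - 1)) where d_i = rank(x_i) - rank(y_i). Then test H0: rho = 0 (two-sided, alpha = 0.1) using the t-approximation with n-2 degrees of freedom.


Step 1: Rank x and y separately (midranks; no ties here).
rank(x): 2->1, 4->3, 14->9, 5->4, 9->7, 3->2, 15->10, 8->6, 6->5, 12->8
rank(y): 7->5, 8->6, 15->9, 4->3, 6->4, 19->10, 10->7, 11->8, 1->1, 3->2
Step 2: d_i = R_x(i) - R_y(i); compute d_i^2.
  (1-5)^2=16, (3-6)^2=9, (9-9)^2=0, (4-3)^2=1, (7-4)^2=9, (2-10)^2=64, (10-7)^2=9, (6-8)^2=4, (5-1)^2=16, (8-2)^2=36
sum(d^2) = 164.
Step 3: rho = 1 - 6*164 / (10*(10^2 - 1)) = 1 - 984/990 = 0.006061.
Step 4: Under H0, t = rho * sqrt((n-2)/(1-rho^2)) = 0.0171 ~ t(8).
Step 5: Two-sided p-value from the t-distribution with 8 df = 0.986743.
Step 6: alpha = 0.1. fail to reject H0.

rho = 0.0061, p = 0.986743, fail to reject H0 at alpha = 0.1.


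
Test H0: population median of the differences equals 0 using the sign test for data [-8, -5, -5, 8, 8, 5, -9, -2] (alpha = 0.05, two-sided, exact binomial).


Step 1: Discard zero differences. Original n = 8; n_eff = number of nonzero differences = 8.
Nonzero differences (with sign): -8, -5, -5, +8, +8, +5, -9, -2
Step 2: Count signs: positive = 3, negative = 5.
Step 3: Under H0: P(positive) = 0.5, so the number of positives S ~ Bin(8, 0.5).
Step 4: Two-sided exact p-value = sum of Bin(8,0.5) probabilities at or below the observed probability = 0.726562.
Step 5: alpha = 0.05. fail to reject H0.

n_eff = 8, pos = 3, neg = 5, p = 0.726562, fail to reject H0.


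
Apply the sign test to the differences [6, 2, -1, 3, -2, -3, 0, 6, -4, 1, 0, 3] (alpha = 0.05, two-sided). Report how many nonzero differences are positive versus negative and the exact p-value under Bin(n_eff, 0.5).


Step 1: Discard zero differences. Original n = 12; n_eff = number of nonzero differences = 10.
Nonzero differences (with sign): +6, +2, -1, +3, -2, -3, +6, -4, +1, +3
Step 2: Count signs: positive = 6, negative = 4.
Step 3: Under H0: P(positive) = 0.5, so the number of positives S ~ Bin(10, 0.5).
Step 4: Two-sided exact p-value = sum of Bin(10,0.5) probabilities at or below the observed probability = 0.753906.
Step 5: alpha = 0.05. fail to reject H0.

n_eff = 10, pos = 6, neg = 4, p = 0.753906, fail to reject H0.


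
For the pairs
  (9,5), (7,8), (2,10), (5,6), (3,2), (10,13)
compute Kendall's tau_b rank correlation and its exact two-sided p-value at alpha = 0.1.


Step 1: Enumerate the 15 unordered pairs (i,j) with i<j and classify each by sign(x_j-x_i) * sign(y_j-y_i).
  (1,2):dx=-2,dy=+3->D; (1,3):dx=-7,dy=+5->D; (1,4):dx=-4,dy=+1->D; (1,5):dx=-6,dy=-3->C
  (1,6):dx=+1,dy=+8->C; (2,3):dx=-5,dy=+2->D; (2,4):dx=-2,dy=-2->C; (2,5):dx=-4,dy=-6->C
  (2,6):dx=+3,dy=+5->C; (3,4):dx=+3,dy=-4->D; (3,5):dx=+1,dy=-8->D; (3,6):dx=+8,dy=+3->C
  (4,5):dx=-2,dy=-4->C; (4,6):dx=+5,dy=+7->C; (5,6):dx=+7,dy=+11->C
Step 2: C = 9, D = 6, total pairs = 15.
Step 3: tau = (C - D)/(n(n-1)/2) = (9 - 6)/15 = 0.200000.
Step 4: Exact two-sided p-value (enumerate n! = 720 permutations of y under H0): p = 0.719444.
Step 5: alpha = 0.1. fail to reject H0.

tau_b = 0.2000 (C=9, D=6), p = 0.719444, fail to reject H0.


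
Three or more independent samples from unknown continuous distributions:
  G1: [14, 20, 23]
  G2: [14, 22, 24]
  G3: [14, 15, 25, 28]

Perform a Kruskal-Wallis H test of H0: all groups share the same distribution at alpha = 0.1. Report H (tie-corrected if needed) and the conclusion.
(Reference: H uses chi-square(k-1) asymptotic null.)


Step 1: Combine all N = 10 observations and assign midranks.
sorted (value, group, rank): (14,G1,2), (14,G2,2), (14,G3,2), (15,G3,4), (20,G1,5), (22,G2,6), (23,G1,7), (24,G2,8), (25,G3,9), (28,G3,10)
Step 2: Sum ranks within each group.
R_1 = 14 (n_1 = 3)
R_2 = 16 (n_2 = 3)
R_3 = 25 (n_3 = 4)
Step 3: H = 12/(N(N+1)) * sum(R_i^2/n_i) - 3(N+1)
     = 12/(10*11) * (14^2/3 + 16^2/3 + 25^2/4) - 3*11
     = 0.109091 * 306.917 - 33
     = 0.481818.
Step 4: Ties present; correction factor C = 1 - 24/(10^3 - 10) = 0.975758. Corrected H = 0.481818 / 0.975758 = 0.493789.
Step 5: Under H0, H ~ chi^2(2); p-value = 0.781223.
Step 6: alpha = 0.1. fail to reject H0.

H = 0.4938, df = 2, p = 0.781223, fail to reject H0.


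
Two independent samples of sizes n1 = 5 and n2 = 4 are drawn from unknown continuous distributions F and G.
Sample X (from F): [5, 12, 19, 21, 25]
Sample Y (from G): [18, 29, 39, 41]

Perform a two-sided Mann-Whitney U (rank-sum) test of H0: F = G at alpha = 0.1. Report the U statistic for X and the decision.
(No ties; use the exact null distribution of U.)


Step 1: Combine and sort all 9 observations; assign midranks.
sorted (value, group): (5,X), (12,X), (18,Y), (19,X), (21,X), (25,X), (29,Y), (39,Y), (41,Y)
ranks: 5->1, 12->2, 18->3, 19->4, 21->5, 25->6, 29->7, 39->8, 41->9
Step 2: Rank sum for X: R1 = 1 + 2 + 4 + 5 + 6 = 18.
Step 3: U_X = R1 - n1(n1+1)/2 = 18 - 5*6/2 = 18 - 15 = 3.
       U_Y = n1*n2 - U_X = 20 - 3 = 17.
Step 4: No ties, so the exact null distribution of U (based on enumerating the C(9,5) = 126 equally likely rank assignments) gives the two-sided p-value.
Step 5: p-value = 0.111111; compare to alpha = 0.1. fail to reject H0.

U_X = 3, p = 0.111111, fail to reject H0 at alpha = 0.1.


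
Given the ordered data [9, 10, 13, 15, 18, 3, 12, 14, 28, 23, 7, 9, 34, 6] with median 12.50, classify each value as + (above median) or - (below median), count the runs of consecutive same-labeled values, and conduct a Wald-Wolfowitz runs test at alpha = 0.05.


Step 1: Compute median = 12.50; label A = above, B = below.
Labels in order: BBAAABBAAABBAB  (n_A = 7, n_B = 7)
Step 2: Count runs R = 7.
Step 3: Under H0 (random ordering), E[R] = 2*n_A*n_B/(n_A+n_B) + 1 = 2*7*7/14 + 1 = 8.0000.
        Var[R] = 2*n_A*n_B*(2*n_A*n_B - n_A - n_B) / ((n_A+n_B)^2 * (n_A+n_B-1)) = 8232/2548 = 3.2308.
        SD[R] = 1.7974.
Step 4: Continuity-corrected z = (R + 0.5 - E[R]) / SD[R] = (7 + 0.5 - 8.0000) / 1.7974 = -0.2782.
Step 5: Two-sided p-value via normal approximation = 2*(1 - Phi(|z|)) = 0.780879.
Step 6: alpha = 0.05. fail to reject H0.

R = 7, z = -0.2782, p = 0.780879, fail to reject H0.


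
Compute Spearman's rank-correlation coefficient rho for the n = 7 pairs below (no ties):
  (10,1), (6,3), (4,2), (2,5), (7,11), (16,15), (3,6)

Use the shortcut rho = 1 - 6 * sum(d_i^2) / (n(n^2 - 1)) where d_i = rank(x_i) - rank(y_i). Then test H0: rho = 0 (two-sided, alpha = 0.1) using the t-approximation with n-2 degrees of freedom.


Step 1: Rank x and y separately (midranks; no ties here).
rank(x): 10->6, 6->4, 4->3, 2->1, 7->5, 16->7, 3->2
rank(y): 1->1, 3->3, 2->2, 5->4, 11->6, 15->7, 6->5
Step 2: d_i = R_x(i) - R_y(i); compute d_i^2.
  (6-1)^2=25, (4-3)^2=1, (3-2)^2=1, (1-4)^2=9, (5-6)^2=1, (7-7)^2=0, (2-5)^2=9
sum(d^2) = 46.
Step 3: rho = 1 - 6*46 / (7*(7^2 - 1)) = 1 - 276/336 = 0.178571.
Step 4: Under H0, t = rho * sqrt((n-2)/(1-rho^2)) = 0.4058 ~ t(5).
Step 5: Two-sided p-value from the t-distribution with 5 df = 0.701658.
Step 6: alpha = 0.1. fail to reject H0.

rho = 0.1786, p = 0.701658, fail to reject H0 at alpha = 0.1.


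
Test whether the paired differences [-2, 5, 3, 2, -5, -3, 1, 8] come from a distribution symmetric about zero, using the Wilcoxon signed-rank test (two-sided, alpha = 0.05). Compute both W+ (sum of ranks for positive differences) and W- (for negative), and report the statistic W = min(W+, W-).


Step 1: Drop any zero differences (none here) and take |d_i|.
|d| = [2, 5, 3, 2, 5, 3, 1, 8]
Step 2: Midrank |d_i| (ties get averaged ranks).
ranks: |2|->2.5, |5|->6.5, |3|->4.5, |2|->2.5, |5|->6.5, |3|->4.5, |1|->1, |8|->8
Step 3: Attach original signs; sum ranks with positive sign and with negative sign.
W+ = 6.5 + 4.5 + 2.5 + 1 + 8 = 22.5
W- = 2.5 + 6.5 + 4.5 = 13.5
(Check: W+ + W- = 36 should equal n(n+1)/2 = 36.)
Step 4: Test statistic W = min(W+, W-) = 13.5.
Step 5: Ties in |d|, so use the tie-corrected normal approximation.
        E[W] = n(n+1)/4 = 8*9/4 = 18.
        Tie groups: |d|=2 (t=2), |d|=3 (t=2), |d|=5 (t=2); sum(t^3 - t) = 18.
        Var[W] = n(n+1)(2n+1)/24 - sum(t^3-t)/48 = 1224/24 - 18/48 = 50.625.
        z = (W - E[W]) / sqrt(Var[W]) = (13.5 - 18) / 7.1151 = -0.6325.
        Two-sided p = 2*Phi(z) = 0.527089.
Step 6: alpha = 0.05. fail to reject H0.

W+ = 22.5, W- = 13.5, W = min = 13.5, p = 0.527089, fail to reject H0.


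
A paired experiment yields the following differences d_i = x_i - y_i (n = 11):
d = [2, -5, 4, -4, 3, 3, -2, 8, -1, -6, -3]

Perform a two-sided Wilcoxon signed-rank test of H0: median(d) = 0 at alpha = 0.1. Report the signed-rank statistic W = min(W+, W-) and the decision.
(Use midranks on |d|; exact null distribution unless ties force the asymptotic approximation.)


Step 1: Drop any zero differences (none here) and take |d_i|.
|d| = [2, 5, 4, 4, 3, 3, 2, 8, 1, 6, 3]
Step 2: Midrank |d_i| (ties get averaged ranks).
ranks: |2|->2.5, |5|->9, |4|->7.5, |4|->7.5, |3|->5, |3|->5, |2|->2.5, |8|->11, |1|->1, |6|->10, |3|->5
Step 3: Attach original signs; sum ranks with positive sign and with negative sign.
W+ = 2.5 + 7.5 + 5 + 5 + 11 = 31
W- = 9 + 7.5 + 2.5 + 1 + 10 + 5 = 35
(Check: W+ + W- = 66 should equal n(n+1)/2 = 66.)
Step 4: Test statistic W = min(W+, W-) = 31.
Step 5: Ties in |d|, so use the tie-corrected normal approximation.
        E[W] = n(n+1)/4 = 11*12/4 = 33.
        Tie groups: |d|=2 (t=2), |d|=3 (t=3), |d|=4 (t=2); sum(t^3 - t) = 36.
        Var[W] = n(n+1)(2n+1)/24 - sum(t^3-t)/48 = 3036/24 - 36/48 = 125.75.
        z = (W - E[W]) / sqrt(Var[W]) = (31 - 33) / 11.2138 = -0.1784.
        Two-sided p = 2*Phi(z) = 0.858447.
Step 6: alpha = 0.1. fail to reject H0.

W+ = 31, W- = 35, W = min = 31, p = 0.858447, fail to reject H0.


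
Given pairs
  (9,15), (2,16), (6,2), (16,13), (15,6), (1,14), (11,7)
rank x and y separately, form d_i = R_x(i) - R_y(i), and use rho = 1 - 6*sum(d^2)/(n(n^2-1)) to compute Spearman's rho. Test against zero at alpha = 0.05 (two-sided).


Step 1: Rank x and y separately (midranks; no ties here).
rank(x): 9->4, 2->2, 6->3, 16->7, 15->6, 1->1, 11->5
rank(y): 15->6, 16->7, 2->1, 13->4, 6->2, 14->5, 7->3
Step 2: d_i = R_x(i) - R_y(i); compute d_i^2.
  (4-6)^2=4, (2-7)^2=25, (3-1)^2=4, (7-4)^2=9, (6-2)^2=16, (1-5)^2=16, (5-3)^2=4
sum(d^2) = 78.
Step 3: rho = 1 - 6*78 / (7*(7^2 - 1)) = 1 - 468/336 = -0.392857.
Step 4: Under H0, t = rho * sqrt((n-2)/(1-rho^2)) = -0.9553 ~ t(5).
Step 5: Two-sided p-value from the t-distribution with 5 df = 0.383317.
Step 6: alpha = 0.05. fail to reject H0.

rho = -0.3929, p = 0.383317, fail to reject H0 at alpha = 0.05.


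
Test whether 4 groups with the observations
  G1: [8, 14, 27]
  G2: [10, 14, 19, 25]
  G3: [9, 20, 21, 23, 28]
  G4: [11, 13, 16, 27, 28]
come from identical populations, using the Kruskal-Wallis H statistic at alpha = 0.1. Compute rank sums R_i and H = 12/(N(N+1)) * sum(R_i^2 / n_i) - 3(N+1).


Step 1: Combine all N = 17 observations and assign midranks.
sorted (value, group, rank): (8,G1,1), (9,G3,2), (10,G2,3), (11,G4,4), (13,G4,5), (14,G1,6.5), (14,G2,6.5), (16,G4,8), (19,G2,9), (20,G3,10), (21,G3,11), (23,G3,12), (25,G2,13), (27,G1,14.5), (27,G4,14.5), (28,G3,16.5), (28,G4,16.5)
Step 2: Sum ranks within each group.
R_1 = 22 (n_1 = 3)
R_2 = 31.5 (n_2 = 4)
R_3 = 51.5 (n_3 = 5)
R_4 = 48 (n_4 = 5)
Step 3: H = 12/(N(N+1)) * sum(R_i^2/n_i) - 3(N+1)
     = 12/(17*18) * (22^2/3 + 31.5^2/4 + 51.5^2/5 + 48^2/5) - 3*18
     = 0.039216 * 1400.65 - 54
     = 0.927288.
Step 4: Ties present; correction factor C = 1 - 18/(17^3 - 17) = 0.996324. Corrected H = 0.927288 / 0.996324 = 0.930709.
Step 5: Under H0, H ~ chi^2(3); p-value = 0.818011.
Step 6: alpha = 0.1. fail to reject H0.

H = 0.9307, df = 3, p = 0.818011, fail to reject H0.


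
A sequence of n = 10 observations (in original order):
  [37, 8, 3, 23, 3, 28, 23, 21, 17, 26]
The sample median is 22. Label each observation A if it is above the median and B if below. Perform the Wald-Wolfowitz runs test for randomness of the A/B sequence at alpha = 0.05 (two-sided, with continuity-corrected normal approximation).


Step 1: Compute median = 22; label A = above, B = below.
Labels in order: ABBABAABBA  (n_A = 5, n_B = 5)
Step 2: Count runs R = 7.
Step 3: Under H0 (random ordering), E[R] = 2*n_A*n_B/(n_A+n_B) + 1 = 2*5*5/10 + 1 = 6.0000.
        Var[R] = 2*n_A*n_B*(2*n_A*n_B - n_A - n_B) / ((n_A+n_B)^2 * (n_A+n_B-1)) = 2000/900 = 2.2222.
        SD[R] = 1.4907.
Step 4: Continuity-corrected z = (R - 0.5 - E[R]) / SD[R] = (7 - 0.5 - 6.0000) / 1.4907 = 0.3354.
Step 5: Two-sided p-value via normal approximation = 2*(1 - Phi(|z|)) = 0.737316.
Step 6: alpha = 0.05. fail to reject H0.

R = 7, z = 0.3354, p = 0.737316, fail to reject H0.


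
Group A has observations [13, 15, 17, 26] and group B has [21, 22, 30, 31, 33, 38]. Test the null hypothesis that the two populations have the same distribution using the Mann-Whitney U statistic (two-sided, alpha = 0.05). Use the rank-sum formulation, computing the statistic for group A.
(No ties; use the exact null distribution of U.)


Step 1: Combine and sort all 10 observations; assign midranks.
sorted (value, group): (13,X), (15,X), (17,X), (21,Y), (22,Y), (26,X), (30,Y), (31,Y), (33,Y), (38,Y)
ranks: 13->1, 15->2, 17->3, 21->4, 22->5, 26->6, 30->7, 31->8, 33->9, 38->10
Step 2: Rank sum for X: R1 = 1 + 2 + 3 + 6 = 12.
Step 3: U_X = R1 - n1(n1+1)/2 = 12 - 4*5/2 = 12 - 10 = 2.
       U_Y = n1*n2 - U_X = 24 - 2 = 22.
Step 4: No ties, so the exact null distribution of U (based on enumerating the C(10,4) = 210 equally likely rank assignments) gives the two-sided p-value.
Step 5: p-value = 0.038095; compare to alpha = 0.05. reject H0.

U_X = 2, p = 0.038095, reject H0 at alpha = 0.05.


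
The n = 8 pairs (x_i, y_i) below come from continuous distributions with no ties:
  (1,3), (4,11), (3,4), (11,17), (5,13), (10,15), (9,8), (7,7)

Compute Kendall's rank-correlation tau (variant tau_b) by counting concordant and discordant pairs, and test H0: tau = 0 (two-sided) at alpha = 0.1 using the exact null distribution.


Step 1: Enumerate the 28 unordered pairs (i,j) with i<j and classify each by sign(x_j-x_i) * sign(y_j-y_i).
  (1,2):dx=+3,dy=+8->C; (1,3):dx=+2,dy=+1->C; (1,4):dx=+10,dy=+14->C; (1,5):dx=+4,dy=+10->C
  (1,6):dx=+9,dy=+12->C; (1,7):dx=+8,dy=+5->C; (1,8):dx=+6,dy=+4->C; (2,3):dx=-1,dy=-7->C
  (2,4):dx=+7,dy=+6->C; (2,5):dx=+1,dy=+2->C; (2,6):dx=+6,dy=+4->C; (2,7):dx=+5,dy=-3->D
  (2,8):dx=+3,dy=-4->D; (3,4):dx=+8,dy=+13->C; (3,5):dx=+2,dy=+9->C; (3,6):dx=+7,dy=+11->C
  (3,7):dx=+6,dy=+4->C; (3,8):dx=+4,dy=+3->C; (4,5):dx=-6,dy=-4->C; (4,6):dx=-1,dy=-2->C
  (4,7):dx=-2,dy=-9->C; (4,8):dx=-4,dy=-10->C; (5,6):dx=+5,dy=+2->C; (5,7):dx=+4,dy=-5->D
  (5,8):dx=+2,dy=-6->D; (6,7):dx=-1,dy=-7->C; (6,8):dx=-3,dy=-8->C; (7,8):dx=-2,dy=-1->C
Step 2: C = 24, D = 4, total pairs = 28.
Step 3: tau = (C - D)/(n(n-1)/2) = (24 - 4)/28 = 0.714286.
Step 4: Exact two-sided p-value (enumerate n! = 40320 permutations of y under H0): p = 0.014137.
Step 5: alpha = 0.1. reject H0.

tau_b = 0.7143 (C=24, D=4), p = 0.014137, reject H0.


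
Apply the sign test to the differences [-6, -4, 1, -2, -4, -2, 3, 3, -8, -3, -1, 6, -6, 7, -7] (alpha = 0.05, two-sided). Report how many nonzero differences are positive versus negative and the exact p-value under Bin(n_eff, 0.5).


Step 1: Discard zero differences. Original n = 15; n_eff = number of nonzero differences = 15.
Nonzero differences (with sign): -6, -4, +1, -2, -4, -2, +3, +3, -8, -3, -1, +6, -6, +7, -7
Step 2: Count signs: positive = 5, negative = 10.
Step 3: Under H0: P(positive) = 0.5, so the number of positives S ~ Bin(15, 0.5).
Step 4: Two-sided exact p-value = sum of Bin(15,0.5) probabilities at or below the observed probability = 0.301758.
Step 5: alpha = 0.05. fail to reject H0.

n_eff = 15, pos = 5, neg = 10, p = 0.301758, fail to reject H0.


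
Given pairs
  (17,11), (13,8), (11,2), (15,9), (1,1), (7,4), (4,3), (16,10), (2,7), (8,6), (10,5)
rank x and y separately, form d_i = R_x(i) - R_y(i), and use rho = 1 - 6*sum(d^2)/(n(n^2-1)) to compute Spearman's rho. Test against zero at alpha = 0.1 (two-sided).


Step 1: Rank x and y separately (midranks; no ties here).
rank(x): 17->11, 13->8, 11->7, 15->9, 1->1, 7->4, 4->3, 16->10, 2->2, 8->5, 10->6
rank(y): 11->11, 8->8, 2->2, 9->9, 1->1, 4->4, 3->3, 10->10, 7->7, 6->6, 5->5
Step 2: d_i = R_x(i) - R_y(i); compute d_i^2.
  (11-11)^2=0, (8-8)^2=0, (7-2)^2=25, (9-9)^2=0, (1-1)^2=0, (4-4)^2=0, (3-3)^2=0, (10-10)^2=0, (2-7)^2=25, (5-6)^2=1, (6-5)^2=1
sum(d^2) = 52.
Step 3: rho = 1 - 6*52 / (11*(11^2 - 1)) = 1 - 312/1320 = 0.763636.
Step 4: Under H0, t = rho * sqrt((n-2)/(1-rho^2)) = 3.5482 ~ t(9).
Step 5: Two-sided p-value from the t-distribution with 9 df = 0.006233.
Step 6: alpha = 0.1. reject H0.

rho = 0.7636, p = 0.006233, reject H0 at alpha = 0.1.


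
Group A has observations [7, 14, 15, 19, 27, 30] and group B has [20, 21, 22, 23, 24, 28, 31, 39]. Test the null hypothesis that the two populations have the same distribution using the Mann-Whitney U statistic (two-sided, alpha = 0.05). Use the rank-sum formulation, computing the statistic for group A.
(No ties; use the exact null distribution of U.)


Step 1: Combine and sort all 14 observations; assign midranks.
sorted (value, group): (7,X), (14,X), (15,X), (19,X), (20,Y), (21,Y), (22,Y), (23,Y), (24,Y), (27,X), (28,Y), (30,X), (31,Y), (39,Y)
ranks: 7->1, 14->2, 15->3, 19->4, 20->5, 21->6, 22->7, 23->8, 24->9, 27->10, 28->11, 30->12, 31->13, 39->14
Step 2: Rank sum for X: R1 = 1 + 2 + 3 + 4 + 10 + 12 = 32.
Step 3: U_X = R1 - n1(n1+1)/2 = 32 - 6*7/2 = 32 - 21 = 11.
       U_Y = n1*n2 - U_X = 48 - 11 = 37.
Step 4: No ties, so the exact null distribution of U (based on enumerating the C(14,6) = 3003 equally likely rank assignments) gives the two-sided p-value.
Step 5: p-value = 0.107892; compare to alpha = 0.05. fail to reject H0.

U_X = 11, p = 0.107892, fail to reject H0 at alpha = 0.05.


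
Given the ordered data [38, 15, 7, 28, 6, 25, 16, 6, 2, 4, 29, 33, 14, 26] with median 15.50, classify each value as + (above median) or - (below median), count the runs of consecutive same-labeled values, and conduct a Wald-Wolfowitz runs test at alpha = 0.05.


Step 1: Compute median = 15.50; label A = above, B = below.
Labels in order: ABBABAABBBAABA  (n_A = 7, n_B = 7)
Step 2: Count runs R = 9.
Step 3: Under H0 (random ordering), E[R] = 2*n_A*n_B/(n_A+n_B) + 1 = 2*7*7/14 + 1 = 8.0000.
        Var[R] = 2*n_A*n_B*(2*n_A*n_B - n_A - n_B) / ((n_A+n_B)^2 * (n_A+n_B-1)) = 8232/2548 = 3.2308.
        SD[R] = 1.7974.
Step 4: Continuity-corrected z = (R - 0.5 - E[R]) / SD[R] = (9 - 0.5 - 8.0000) / 1.7974 = 0.2782.
Step 5: Two-sided p-value via normal approximation = 2*(1 - Phi(|z|)) = 0.780879.
Step 6: alpha = 0.05. fail to reject H0.

R = 9, z = 0.2782, p = 0.780879, fail to reject H0.


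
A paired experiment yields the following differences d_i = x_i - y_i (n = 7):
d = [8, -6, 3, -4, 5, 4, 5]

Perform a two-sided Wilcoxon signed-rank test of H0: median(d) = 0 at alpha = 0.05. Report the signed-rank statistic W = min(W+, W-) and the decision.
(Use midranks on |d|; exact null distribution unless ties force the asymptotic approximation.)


Step 1: Drop any zero differences (none here) and take |d_i|.
|d| = [8, 6, 3, 4, 5, 4, 5]
Step 2: Midrank |d_i| (ties get averaged ranks).
ranks: |8|->7, |6|->6, |3|->1, |4|->2.5, |5|->4.5, |4|->2.5, |5|->4.5
Step 3: Attach original signs; sum ranks with positive sign and with negative sign.
W+ = 7 + 1 + 4.5 + 2.5 + 4.5 = 19.5
W- = 6 + 2.5 = 8.5
(Check: W+ + W- = 28 should equal n(n+1)/2 = 28.)
Step 4: Test statistic W = min(W+, W-) = 8.5.
Step 5: Ties in |d|, so use the tie-corrected normal approximation.
        E[W] = n(n+1)/4 = 7*8/4 = 14.
        Tie groups: |d|=4 (t=2), |d|=5 (t=2); sum(t^3 - t) = 12.
        Var[W] = n(n+1)(2n+1)/24 - sum(t^3-t)/48 = 840/24 - 12/48 = 34.75.
        z = (W - E[W]) / sqrt(Var[W]) = (8.5 - 14) / 5.8949 = -0.9330.
        Two-sided p = 2*Phi(z) = 0.350816.
Step 6: alpha = 0.05. fail to reject H0.

W+ = 19.5, W- = 8.5, W = min = 8.5, p = 0.350816, fail to reject H0.


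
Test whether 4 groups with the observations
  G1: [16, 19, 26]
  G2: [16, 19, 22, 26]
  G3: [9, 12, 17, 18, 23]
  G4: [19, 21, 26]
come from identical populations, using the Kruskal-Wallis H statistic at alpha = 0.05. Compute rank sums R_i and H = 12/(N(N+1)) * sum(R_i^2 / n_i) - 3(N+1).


Step 1: Combine all N = 15 observations and assign midranks.
sorted (value, group, rank): (9,G3,1), (12,G3,2), (16,G1,3.5), (16,G2,3.5), (17,G3,5), (18,G3,6), (19,G1,8), (19,G2,8), (19,G4,8), (21,G4,10), (22,G2,11), (23,G3,12), (26,G1,14), (26,G2,14), (26,G4,14)
Step 2: Sum ranks within each group.
R_1 = 25.5 (n_1 = 3)
R_2 = 36.5 (n_2 = 4)
R_3 = 26 (n_3 = 5)
R_4 = 32 (n_4 = 3)
Step 3: H = 12/(N(N+1)) * sum(R_i^2/n_i) - 3(N+1)
     = 12/(15*16) * (25.5^2/3 + 36.5^2/4 + 26^2/5 + 32^2/3) - 3*16
     = 0.050000 * 1026.35 - 48
     = 3.317292.
Step 4: Ties present; correction factor C = 1 - 54/(15^3 - 15) = 0.983929. Corrected H = 3.317292 / 0.983929 = 3.371476.
Step 5: Under H0, H ~ chi^2(3); p-value = 0.337818.
Step 6: alpha = 0.05. fail to reject H0.

H = 3.3715, df = 3, p = 0.337818, fail to reject H0.


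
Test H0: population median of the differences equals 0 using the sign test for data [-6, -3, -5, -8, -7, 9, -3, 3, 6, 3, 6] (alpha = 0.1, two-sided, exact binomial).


Step 1: Discard zero differences. Original n = 11; n_eff = number of nonzero differences = 11.
Nonzero differences (with sign): -6, -3, -5, -8, -7, +9, -3, +3, +6, +3, +6
Step 2: Count signs: positive = 5, negative = 6.
Step 3: Under H0: P(positive) = 0.5, so the number of positives S ~ Bin(11, 0.5).
Step 4: Two-sided exact p-value = sum of Bin(11,0.5) probabilities at or below the observed probability = 1.000000.
Step 5: alpha = 0.1. fail to reject H0.

n_eff = 11, pos = 5, neg = 6, p = 1.000000, fail to reject H0.


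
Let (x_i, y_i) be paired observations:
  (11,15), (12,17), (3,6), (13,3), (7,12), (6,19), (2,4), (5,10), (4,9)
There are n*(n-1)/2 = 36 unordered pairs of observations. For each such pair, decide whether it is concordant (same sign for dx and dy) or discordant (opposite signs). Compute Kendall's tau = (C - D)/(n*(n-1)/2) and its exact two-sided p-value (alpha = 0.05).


Step 1: Enumerate the 36 unordered pairs (i,j) with i<j and classify each by sign(x_j-x_i) * sign(y_j-y_i).
  (1,2):dx=+1,dy=+2->C; (1,3):dx=-8,dy=-9->C; (1,4):dx=+2,dy=-12->D; (1,5):dx=-4,dy=-3->C
  (1,6):dx=-5,dy=+4->D; (1,7):dx=-9,dy=-11->C; (1,8):dx=-6,dy=-5->C; (1,9):dx=-7,dy=-6->C
  (2,3):dx=-9,dy=-11->C; (2,4):dx=+1,dy=-14->D; (2,5):dx=-5,dy=-5->C; (2,6):dx=-6,dy=+2->D
  (2,7):dx=-10,dy=-13->C; (2,8):dx=-7,dy=-7->C; (2,9):dx=-8,dy=-8->C; (3,4):dx=+10,dy=-3->D
  (3,5):dx=+4,dy=+6->C; (3,6):dx=+3,dy=+13->C; (3,7):dx=-1,dy=-2->C; (3,8):dx=+2,dy=+4->C
  (3,9):dx=+1,dy=+3->C; (4,5):dx=-6,dy=+9->D; (4,6):dx=-7,dy=+16->D; (4,7):dx=-11,dy=+1->D
  (4,8):dx=-8,dy=+7->D; (4,9):dx=-9,dy=+6->D; (5,6):dx=-1,dy=+7->D; (5,7):dx=-5,dy=-8->C
  (5,8):dx=-2,dy=-2->C; (5,9):dx=-3,dy=-3->C; (6,7):dx=-4,dy=-15->C; (6,8):dx=-1,dy=-9->C
  (6,9):dx=-2,dy=-10->C; (7,8):dx=+3,dy=+6->C; (7,9):dx=+2,dy=+5->C; (8,9):dx=-1,dy=-1->C
Step 2: C = 25, D = 11, total pairs = 36.
Step 3: tau = (C - D)/(n(n-1)/2) = (25 - 11)/36 = 0.388889.
Step 4: Exact two-sided p-value (enumerate n! = 362880 permutations of y under H0): p = 0.180181.
Step 5: alpha = 0.05. fail to reject H0.

tau_b = 0.3889 (C=25, D=11), p = 0.180181, fail to reject H0.


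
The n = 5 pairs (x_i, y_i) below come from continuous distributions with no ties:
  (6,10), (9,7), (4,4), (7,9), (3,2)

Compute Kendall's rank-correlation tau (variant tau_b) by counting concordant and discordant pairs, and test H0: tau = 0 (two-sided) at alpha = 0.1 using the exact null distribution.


Step 1: Enumerate the 10 unordered pairs (i,j) with i<j and classify each by sign(x_j-x_i) * sign(y_j-y_i).
  (1,2):dx=+3,dy=-3->D; (1,3):dx=-2,dy=-6->C; (1,4):dx=+1,dy=-1->D; (1,5):dx=-3,dy=-8->C
  (2,3):dx=-5,dy=-3->C; (2,4):dx=-2,dy=+2->D; (2,5):dx=-6,dy=-5->C; (3,4):dx=+3,dy=+5->C
  (3,5):dx=-1,dy=-2->C; (4,5):dx=-4,dy=-7->C
Step 2: C = 7, D = 3, total pairs = 10.
Step 3: tau = (C - D)/(n(n-1)/2) = (7 - 3)/10 = 0.400000.
Step 4: Exact two-sided p-value (enumerate n! = 120 permutations of y under H0): p = 0.483333.
Step 5: alpha = 0.1. fail to reject H0.

tau_b = 0.4000 (C=7, D=3), p = 0.483333, fail to reject H0.


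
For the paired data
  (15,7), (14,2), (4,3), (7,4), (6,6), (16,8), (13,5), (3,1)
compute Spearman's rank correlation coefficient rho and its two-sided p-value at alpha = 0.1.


Step 1: Rank x and y separately (midranks; no ties here).
rank(x): 15->7, 14->6, 4->2, 7->4, 6->3, 16->8, 13->5, 3->1
rank(y): 7->7, 2->2, 3->3, 4->4, 6->6, 8->8, 5->5, 1->1
Step 2: d_i = R_x(i) - R_y(i); compute d_i^2.
  (7-7)^2=0, (6-2)^2=16, (2-3)^2=1, (4-4)^2=0, (3-6)^2=9, (8-8)^2=0, (5-5)^2=0, (1-1)^2=0
sum(d^2) = 26.
Step 3: rho = 1 - 6*26 / (8*(8^2 - 1)) = 1 - 156/504 = 0.690476.
Step 4: Under H0, t = rho * sqrt((n-2)/(1-rho^2)) = 2.3382 ~ t(6).
Step 5: Two-sided p-value from the t-distribution with 6 df = 0.057990.
Step 6: alpha = 0.1. reject H0.

rho = 0.6905, p = 0.057990, reject H0 at alpha = 0.1.


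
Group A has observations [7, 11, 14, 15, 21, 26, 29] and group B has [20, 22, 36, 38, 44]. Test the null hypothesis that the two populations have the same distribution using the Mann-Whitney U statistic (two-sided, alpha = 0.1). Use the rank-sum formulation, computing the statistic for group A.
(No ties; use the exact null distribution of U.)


Step 1: Combine and sort all 12 observations; assign midranks.
sorted (value, group): (7,X), (11,X), (14,X), (15,X), (20,Y), (21,X), (22,Y), (26,X), (29,X), (36,Y), (38,Y), (44,Y)
ranks: 7->1, 11->2, 14->3, 15->4, 20->5, 21->6, 22->7, 26->8, 29->9, 36->10, 38->11, 44->12
Step 2: Rank sum for X: R1 = 1 + 2 + 3 + 4 + 6 + 8 + 9 = 33.
Step 3: U_X = R1 - n1(n1+1)/2 = 33 - 7*8/2 = 33 - 28 = 5.
       U_Y = n1*n2 - U_X = 35 - 5 = 30.
Step 4: No ties, so the exact null distribution of U (based on enumerating the C(12,7) = 792 equally likely rank assignments) gives the two-sided p-value.
Step 5: p-value = 0.047980; compare to alpha = 0.1. reject H0.

U_X = 5, p = 0.047980, reject H0 at alpha = 0.1.


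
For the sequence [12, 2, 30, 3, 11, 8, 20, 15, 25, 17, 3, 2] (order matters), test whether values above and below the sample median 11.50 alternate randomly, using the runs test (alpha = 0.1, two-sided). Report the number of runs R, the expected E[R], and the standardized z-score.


Step 1: Compute median = 11.50; label A = above, B = below.
Labels in order: ABABBBAAAABB  (n_A = 6, n_B = 6)
Step 2: Count runs R = 6.
Step 3: Under H0 (random ordering), E[R] = 2*n_A*n_B/(n_A+n_B) + 1 = 2*6*6/12 + 1 = 7.0000.
        Var[R] = 2*n_A*n_B*(2*n_A*n_B - n_A - n_B) / ((n_A+n_B)^2 * (n_A+n_B-1)) = 4320/1584 = 2.7273.
        SD[R] = 1.6514.
Step 4: Continuity-corrected z = (R + 0.5 - E[R]) / SD[R] = (6 + 0.5 - 7.0000) / 1.6514 = -0.3028.
Step 5: Two-sided p-value via normal approximation = 2*(1 - Phi(|z|)) = 0.762069.
Step 6: alpha = 0.1. fail to reject H0.

R = 6, z = -0.3028, p = 0.762069, fail to reject H0.
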